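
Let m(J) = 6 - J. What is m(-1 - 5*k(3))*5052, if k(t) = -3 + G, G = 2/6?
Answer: -31996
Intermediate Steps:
G = ⅓ (G = 2*(⅙) = ⅓ ≈ 0.33333)
k(t) = -8/3 (k(t) = -3 + ⅓ = -8/3)
m(-1 - 5*k(3))*5052 = (6 - (-1 - 5*(-8/3)))*5052 = (6 - (-1 + 40/3))*5052 = (6 - 1*37/3)*5052 = (6 - 37/3)*5052 = -19/3*5052 = -31996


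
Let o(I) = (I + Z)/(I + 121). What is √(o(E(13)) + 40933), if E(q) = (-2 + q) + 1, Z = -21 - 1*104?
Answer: 2*√181012202/133 ≈ 202.32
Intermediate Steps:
Z = -125 (Z = -21 - 104 = -125)
E(q) = -1 + q
o(I) = (-125 + I)/(121 + I) (o(I) = (I - 125)/(I + 121) = (-125 + I)/(121 + I))
√(o(E(13)) + 40933) = √((-125 + (-1 + 13))/(121 + (-1 + 13)) + 40933) = √((-125 + 12)/(121 + 12) + 40933) = √(-113/133 + 40933) = √(5443976/133) = 2*√181012202/133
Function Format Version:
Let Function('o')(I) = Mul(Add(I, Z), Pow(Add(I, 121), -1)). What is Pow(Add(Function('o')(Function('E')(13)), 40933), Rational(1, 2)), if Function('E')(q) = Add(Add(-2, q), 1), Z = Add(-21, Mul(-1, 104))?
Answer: Mul(Rational(2, 133), Pow(181012202, Rational(1, 2))) ≈ 202.32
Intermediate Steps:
Z = -125 (Z = Add(-21, -104) = -125)
Function('E')(q) = Add(-1, q)
Function('o')(I) = Mul(Pow(Add(121, I), -1), Add(-125, I)) (Function('o')(I) = Mul(Add(I, -125), Pow(Add(I, 121), -1)) = Mul(Add(-125, I), Pow(Add(121, I), -1)) = Mul(Pow(Add(121, I), -1), Add(-125, I)))
Pow(Add(Function('o')(Function('E')(13)), 40933), Rational(1, 2)) = Pow(Add(Mul(Pow(Add(121, Add(-1, 13)), -1), Add(-125, Add(-1, 13))), 40933), Rational(1, 2)) = Pow(Add(Mul(Pow(Add(121, 12), -1), Add(-125, 12)), 40933), Rational(1, 2)) = Pow(Add(Mul(Pow(133, -1), -113), 40933), Rational(1, 2)) = Pow(Add(Mul(Rational(1, 133), -113), 40933), Rational(1, 2)) = Pow(Add(Rational(-113, 133), 40933), Rational(1, 2)) = Pow(Rational(5443976, 133), Rational(1, 2)) = Mul(Rational(2, 133), Pow(181012202, Rational(1, 2)))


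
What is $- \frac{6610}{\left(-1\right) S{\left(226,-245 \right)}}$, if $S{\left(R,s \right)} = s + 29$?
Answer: $- \frac{3305}{108} \approx -30.602$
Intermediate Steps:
$S{\left(R,s \right)} = 29 + s$
$- \frac{6610}{\left(-1\right) S{\left(226,-245 \right)}} = - \frac{6610}{\left(-1\right) \left(29 - 245\right)} = - \frac{6610}{\left(-1\right) \left(-216\right)} = - \frac{6610}{216} = \left(-6610\right) \frac{1}{216} = - \frac{3305}{108}$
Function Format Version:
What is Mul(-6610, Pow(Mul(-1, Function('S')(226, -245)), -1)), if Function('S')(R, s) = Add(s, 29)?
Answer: Rational(-3305, 108) ≈ -30.602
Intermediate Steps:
Function('S')(R, s) = Add(29, s)
Mul(-6610, Pow(Mul(-1, Function('S')(226, -245)), -1)) = Mul(-6610, Pow(Mul(-1, Add(29, -245)), -1)) = Mul(-6610, Pow(Mul(-1, -216), -1)) = Mul(-6610, Pow(216, -1)) = Mul(-6610, Rational(1, 216)) = Rational(-3305, 108)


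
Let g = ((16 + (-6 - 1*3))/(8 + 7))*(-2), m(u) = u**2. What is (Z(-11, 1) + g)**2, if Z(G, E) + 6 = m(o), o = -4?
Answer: 18496/225 ≈ 82.204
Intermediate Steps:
Z(G, E) = 10 (Z(G, E) = -6 + (-4)**2 = -6 + 16 = 10)
g = -14/15 (g = ((16 + (-6 - 3))/15)*(-2) = ((16 - 9)*(1/15))*(-2) = (7*(1/15))*(-2) = (7/15)*(-2) = -14/15 ≈ -0.93333)
(Z(-11, 1) + g)**2 = (10 - 14/15)**2 = (136/15)**2 = 18496/225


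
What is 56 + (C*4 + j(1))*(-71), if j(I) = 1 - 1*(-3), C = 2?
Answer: -796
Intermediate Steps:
j(I) = 4 (j(I) = 1 + 3 = 4)
56 + (C*4 + j(1))*(-71) = 56 + (2*4 + 4)*(-71) = 56 + (8 + 4)*(-71) = 56 + 12*(-71) = 56 - 852 = -796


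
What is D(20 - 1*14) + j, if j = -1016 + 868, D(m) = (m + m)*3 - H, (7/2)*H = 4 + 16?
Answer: -824/7 ≈ -117.71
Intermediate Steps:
H = 40/7 (H = 2*(4 + 16)/7 = (2/7)*20 = 40/7 ≈ 5.7143)
D(m) = -40/7 + 6*m (D(m) = (m + m)*3 - 1*40/7 = (2*m)*3 - 40/7 = 6*m - 40/7 = -40/7 + 6*m)
j = -148
D(20 - 1*14) + j = (-40/7 + 6*(20 - 1*14)) - 148 = (-40/7 + 6*(20 - 14)) - 148 = (-40/7 + 6*6) - 148 = (-40/7 + 36) - 148 = 212/7 - 148 = -824/7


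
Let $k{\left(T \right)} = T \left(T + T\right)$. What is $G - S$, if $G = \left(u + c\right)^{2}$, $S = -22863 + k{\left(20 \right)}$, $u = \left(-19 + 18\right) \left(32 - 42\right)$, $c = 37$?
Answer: $24272$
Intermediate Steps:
$u = 10$ ($u = \left(-1\right) \left(-10\right) = 10$)
$k{\left(T \right)} = 2 T^{2}$ ($k{\left(T \right)} = T 2 T = 2 T^{2}$)
$S = -22063$ ($S = -22863 + 2 \cdot 20^{2} = -22863 + 2 \cdot 400 = -22863 + 800 = -22063$)
$G = 2209$ ($G = \left(10 + 37\right)^{2} = 47^{2} = 2209$)
$G - S = 2209 - -22063 = 2209 + 22063 = 24272$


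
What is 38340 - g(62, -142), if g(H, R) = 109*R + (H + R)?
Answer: 53898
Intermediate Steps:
g(H, R) = H + 110*R
38340 - g(62, -142) = 38340 - (62 + 110*(-142)) = 38340 - (62 - 15620) = 38340 - 1*(-15558) = 38340 + 15558 = 53898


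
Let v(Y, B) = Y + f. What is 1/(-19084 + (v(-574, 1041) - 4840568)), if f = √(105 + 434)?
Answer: -694318/3374542395791 - √11/3374542395791 ≈ -2.0575e-7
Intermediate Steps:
f = 7*√11 (f = √539 = 7*√11 ≈ 23.216)
v(Y, B) = Y + 7*√11
1/(-19084 + (v(-574, 1041) - 4840568)) = 1/(-19084 + ((-574 + 7*√11) - 4840568)) = 1/(-19084 + (-4841142 + 7*√11)) = 1/(-4860226 + 7*√11)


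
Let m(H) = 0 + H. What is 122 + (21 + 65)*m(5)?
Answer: 552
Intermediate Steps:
m(H) = H
122 + (21 + 65)*m(5) = 122 + (21 + 65)*5 = 122 + 86*5 = 122 + 430 = 552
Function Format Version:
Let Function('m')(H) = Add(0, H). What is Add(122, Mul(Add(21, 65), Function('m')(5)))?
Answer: 552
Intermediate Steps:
Function('m')(H) = H
Add(122, Mul(Add(21, 65), Function('m')(5))) = Add(122, Mul(Add(21, 65), 5)) = Add(122, Mul(86, 5)) = Add(122, 430) = 552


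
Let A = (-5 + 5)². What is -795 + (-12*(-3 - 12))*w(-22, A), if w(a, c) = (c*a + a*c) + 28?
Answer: 4245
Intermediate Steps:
A = 0 (A = 0² = 0)
w(a, c) = 28 + 2*a*c (w(a, c) = (a*c + a*c) + 28 = 2*a*c + 28 = 28 + 2*a*c)
-795 + (-12*(-3 - 12))*w(-22, A) = -795 + (-12*(-3 - 12))*(28 + 2*(-22)*0) = -795 + (-12*(-15))*(28 + 0) = -795 + 180*28 = -795 + 5040 = 4245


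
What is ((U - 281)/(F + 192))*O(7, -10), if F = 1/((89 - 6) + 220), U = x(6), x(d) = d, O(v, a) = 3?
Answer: -249975/58177 ≈ -4.2968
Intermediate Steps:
U = 6
F = 1/303 (F = 1/(83 + 220) = 1/303 ≈ 0.0033003)
((U - 281)/(F + 192))*O(7, -10) = ((6 - 281)/(1/303 + 192))*3 = -275/58177/303*3 = -275*303/58177*3 = -83325/58177*3 = -249975/58177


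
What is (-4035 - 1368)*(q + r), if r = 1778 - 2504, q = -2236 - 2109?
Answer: 27398613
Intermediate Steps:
q = -4345
r = -726
(-4035 - 1368)*(q + r) = (-4035 - 1368)*(-4345 - 726) = -5403*(-5071) = 27398613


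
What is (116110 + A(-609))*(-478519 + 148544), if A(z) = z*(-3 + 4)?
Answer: -38112442475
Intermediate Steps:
A(z) = z (A(z) = z*1 = z)
(116110 + A(-609))*(-478519 + 148544) = (116110 - 609)*(-478519 + 148544) = 115501*(-329975) = -38112442475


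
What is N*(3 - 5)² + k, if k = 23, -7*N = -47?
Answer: 349/7 ≈ 49.857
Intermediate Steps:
N = 47/7 (N = -⅐*(-47) = 47/7 ≈ 6.7143)
N*(3 - 5)² + k = 47*(3 - 5)²/7 + 23 = (47/7)*(-2)² + 23 = (47/7)*4 + 23 = 188/7 + 23 = 349/7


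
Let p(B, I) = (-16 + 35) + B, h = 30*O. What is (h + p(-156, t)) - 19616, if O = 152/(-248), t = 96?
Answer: -612913/31 ≈ -19771.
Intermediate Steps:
O = -19/31 (O = 152*(-1/248) = -19/31 ≈ -0.61290)
h = -570/31 (h = 30*(-19/31) = -570/31 ≈ -18.387)
p(B, I) = 19 + B
(h + p(-156, t)) - 19616 = (-570/31 + (19 - 156)) - 19616 = (-570/31 - 137) - 19616 = -4817/31 - 19616 = -612913/31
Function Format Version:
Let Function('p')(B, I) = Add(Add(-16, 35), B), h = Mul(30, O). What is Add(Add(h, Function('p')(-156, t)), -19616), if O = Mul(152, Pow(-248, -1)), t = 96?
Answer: Rational(-612913, 31) ≈ -19771.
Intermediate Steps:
O = Rational(-19, 31) (O = Mul(152, Rational(-1, 248)) = Rational(-19, 31) ≈ -0.61290)
h = Rational(-570, 31) (h = Mul(30, Rational(-19, 31)) = Rational(-570, 31) ≈ -18.387)
Function('p')(B, I) = Add(19, B)
Add(Add(h, Function('p')(-156, t)), -19616) = Add(Add(Rational(-570, 31), Add(19, -156)), -19616) = Add(Add(Rational(-570, 31), -137), -19616) = Add(Rational(-4817, 31), -19616) = Rational(-612913, 31)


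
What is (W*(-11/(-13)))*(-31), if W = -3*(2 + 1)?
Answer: 3069/13 ≈ 236.08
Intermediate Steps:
W = -9 (W = -3*3 = -9)
(W*(-11/(-13)))*(-31) = -(-99)/(-13)*(-31) = -(-99)*(-1)/13*(-31) = -9*11/13*(-31) = -99/13*(-31) = 3069/13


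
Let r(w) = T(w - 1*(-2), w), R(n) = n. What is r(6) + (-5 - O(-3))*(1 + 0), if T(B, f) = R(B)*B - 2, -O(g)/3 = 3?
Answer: 66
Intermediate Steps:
O(g) = -9 (O(g) = -3*3 = -9)
T(B, f) = -2 + B² (T(B, f) = B*B - 2 = B² - 2 = -2 + B²)
r(w) = -2 + (2 + w)² (r(w) = -2 + (w - 1*(-2))² = -2 + (w + 2)² = -2 + (2 + w)²)
r(6) + (-5 - O(-3))*(1 + 0) = (-2 + (2 + 6)²) + (-5 - 1*(-9))*(1 + 0) = (-2 + 8²) + (-5 + 9)*1 = (-2 + 64) + 4*1 = 62 + 4 = 66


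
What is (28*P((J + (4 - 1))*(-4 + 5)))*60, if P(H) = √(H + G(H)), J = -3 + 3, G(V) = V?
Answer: 1680*√6 ≈ 4115.1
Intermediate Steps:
J = 0
P(H) = √2*√H (P(H) = √(H + H) = √(2*H) = √2*√H)
(28*P((J + (4 - 1))*(-4 + 5)))*60 = (28*(√2*√((0 + (4 - 1))*(-4 + 5))))*60 = (28*(√2*√((0 + 3)*1)))*60 = (28*(√2*√(3*1)))*60 = (28*(√2*√3))*60 = (28*√6)*60 = 1680*√6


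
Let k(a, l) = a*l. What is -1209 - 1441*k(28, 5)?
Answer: -202949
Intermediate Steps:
-1209 - 1441*k(28, 5) = -1209 - 40348*5 = -1209 - 1441*140 = -1209 - 201740 = -202949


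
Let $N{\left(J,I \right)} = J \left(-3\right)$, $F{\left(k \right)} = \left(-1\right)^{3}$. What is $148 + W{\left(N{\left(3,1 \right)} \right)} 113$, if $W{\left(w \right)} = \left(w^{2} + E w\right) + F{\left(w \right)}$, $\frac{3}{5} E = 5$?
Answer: $713$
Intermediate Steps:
$E = \frac{25}{3}$ ($E = \frac{5}{3} \cdot 5 = \frac{25}{3} \approx 8.3333$)
$F{\left(k \right)} = -1$
$N{\left(J,I \right)} = - 3 J$
$W{\left(w \right)} = -1 + w^{2} + \frac{25 w}{3}$ ($W{\left(w \right)} = \left(w^{2} + \frac{25 w}{3}\right) - 1 = -1 + w^{2} + \frac{25 w}{3}$)
$148 + W{\left(N{\left(3,1 \right)} \right)} 113 = 148 + \left(-1 + \left(\left(-3\right) 3\right)^{2} + \frac{25 \left(\left(-3\right) 3\right)}{3}\right) 113 = 148 + \left(-1 + \left(-9\right)^{2} + \frac{25}{3} \left(-9\right)\right) 113 = 148 + \left(-1 + 81 - 75\right) 113 = 148 + 5 \cdot 113 = 148 + 565 = 713$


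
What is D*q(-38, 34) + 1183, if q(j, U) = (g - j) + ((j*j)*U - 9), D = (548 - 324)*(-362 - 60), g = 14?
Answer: -4645010209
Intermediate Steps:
D = -94528 (D = 224*(-422) = -94528)
q(j, U) = 5 - j + U*j**2 (q(j, U) = (14 - j) + ((j*j)*U - 9) = (14 - j) + (j**2*U - 9) = (14 - j) + (U*j**2 - 9) = (14 - j) + (-9 + U*j**2) = 5 - j + U*j**2)
D*q(-38, 34) + 1183 = -94528*(5 - 1*(-38) + 34*(-38)**2) + 1183 = -94528*(5 + 38 + 34*1444) + 1183 = -94528*(5 + 38 + 49096) + 1183 = -94528*49139 + 1183 = -4645011392 + 1183 = -4645010209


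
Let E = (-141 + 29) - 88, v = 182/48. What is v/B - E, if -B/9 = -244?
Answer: 10540891/52704 ≈ 200.00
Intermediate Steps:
v = 91/24 (v = 182*(1/48) = 91/24 ≈ 3.7917)
B = 2196 (B = -9*(-244) = 2196)
E = -200 (E = -112 - 88 = -200)
v/B - E = (91/24)/2196 - 1*(-200) = (91/24)*(1/2196) + 200 = 91/52704 + 200 = 10540891/52704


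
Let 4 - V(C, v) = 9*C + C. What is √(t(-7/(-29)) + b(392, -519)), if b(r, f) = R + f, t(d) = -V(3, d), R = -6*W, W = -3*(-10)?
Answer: I*√673 ≈ 25.942*I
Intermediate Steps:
V(C, v) = 4 - 10*C (V(C, v) = 4 - (9*C + C) = 4 - 10*C)
W = 30
R = -180 (R = -6*30 = -180)
t(d) = 26 (t(d) = -(4 - 10*3) = -(4 - 30) = -1*(-26) = 26)
b(r, f) = -180 + f
√(t(-7/(-29)) + b(392, -519)) = √(26 + (-180 - 519)) = √(26 - 699) = √(-673) = I*√673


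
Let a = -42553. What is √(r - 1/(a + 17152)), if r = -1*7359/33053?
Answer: I*√156911406410479218/839579253 ≈ 0.47181*I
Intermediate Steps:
r = -7359/33053 (r = -7359*1/33053 = -7359/33053 ≈ -0.22264)
√(r - 1/(a + 17152)) = √(-7359/33053 - 1/(-42553 + 17152)) = √(-7359/33053 - 1/(-25401)) = √(-7359/33053 - 1*(-1/25401)) = √(-7359/33053 + 1/25401) = √(-186892906/839579253) = I*√156911406410479218/839579253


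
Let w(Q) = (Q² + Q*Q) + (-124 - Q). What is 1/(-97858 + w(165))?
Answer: -1/43697 ≈ -2.2885e-5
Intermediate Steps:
w(Q) = -124 - Q + 2*Q² (w(Q) = (Q² + Q²) + (-124 - Q) = 2*Q² + (-124 - Q) = -124 - Q + 2*Q²)
1/(-97858 + w(165)) = 1/(-97858 + (-124 - 1*165 + 2*165²)) = 1/(-97858 + (-124 - 165 + 2*27225)) = 1/(-97858 + (-124 - 165 + 54450)) = 1/(-97858 + 54161) = 1/(-43697) = -1/43697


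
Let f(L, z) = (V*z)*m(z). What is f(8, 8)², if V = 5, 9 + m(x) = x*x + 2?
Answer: 5198400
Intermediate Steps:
m(x) = -7 + x² (m(x) = -9 + (x*x + 2) = -9 + (x² + 2) = -9 + (2 + x²) = -7 + x²)
f(L, z) = 5*z*(-7 + z²) (f(L, z) = (5*z)*(-7 + z²) = 5*z*(-7 + z²))
f(8, 8)² = (5*8*(-7 + 8²))² = (5*8*(-7 + 64))² = (5*8*57)² = 2280² = 5198400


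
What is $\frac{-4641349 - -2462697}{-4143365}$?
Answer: $\frac{2178652}{4143365} \approx 0.52582$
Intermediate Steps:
$\frac{-4641349 - -2462697}{-4143365} = \left(-4641349 + 2462697\right) \left(- \frac{1}{4143365}\right) = \left(-2178652\right) \left(- \frac{1}{4143365}\right) = \frac{2178652}{4143365}$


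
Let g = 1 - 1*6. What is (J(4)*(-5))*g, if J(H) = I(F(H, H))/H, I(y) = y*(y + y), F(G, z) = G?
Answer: 200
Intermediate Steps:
I(y) = 2*y² (I(y) = y*(2*y) = 2*y²)
J(H) = 2*H (J(H) = (2*H²)/H = 2*H)
g = -5 (g = 1 - 6 = -5)
(J(4)*(-5))*g = ((2*4)*(-5))*(-5) = (8*(-5))*(-5) = -40*(-5) = 200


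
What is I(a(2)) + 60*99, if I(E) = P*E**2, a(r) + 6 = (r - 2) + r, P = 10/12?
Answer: 17860/3 ≈ 5953.3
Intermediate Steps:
P = 5/6 (P = 10*(1/12) = 5/6 ≈ 0.83333)
a(r) = -8 + 2*r (a(r) = -6 + ((r - 2) + r) = -6 + ((-2 + r) + r) = -6 + (-2 + 2*r) = -8 + 2*r)
I(E) = 5*E**2/6
I(a(2)) + 60*99 = 5*(-8 + 2*2)**2/6 + 60*99 = 5*(-8 + 4)**2/6 + 5940 = (5/6)*(-4)**2 + 5940 = (5/6)*16 + 5940 = 40/3 + 5940 = 17860/3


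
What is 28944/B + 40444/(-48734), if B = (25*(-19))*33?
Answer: -340752766/127317575 ≈ -2.6764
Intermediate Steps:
B = -15675 (B = -475*33 = -15675)
28944/B + 40444/(-48734) = 28944/(-15675) + 40444/(-48734) = 28944*(-1/15675) + 40444*(-1/48734) = -9648/5225 - 20222/24367 = -340752766/127317575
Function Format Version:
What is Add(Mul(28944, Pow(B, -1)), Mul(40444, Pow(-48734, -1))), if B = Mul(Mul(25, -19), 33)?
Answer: Rational(-340752766, 127317575) ≈ -2.6764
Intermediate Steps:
B = -15675 (B = Mul(-475, 33) = -15675)
Add(Mul(28944, Pow(B, -1)), Mul(40444, Pow(-48734, -1))) = Add(Mul(28944, Pow(-15675, -1)), Mul(40444, Pow(-48734, -1))) = Add(Mul(28944, Rational(-1, 15675)), Mul(40444, Rational(-1, 48734))) = Add(Rational(-9648, 5225), Rational(-20222, 24367)) = Rational(-340752766, 127317575)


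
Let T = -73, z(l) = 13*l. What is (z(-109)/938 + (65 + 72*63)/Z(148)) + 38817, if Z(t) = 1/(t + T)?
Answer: 360089279/938 ≈ 3.8389e+5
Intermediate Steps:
Z(t) = 1/(-73 + t) (Z(t) = 1/(t - 73) = 1/(-73 + t))
(z(-109)/938 + (65 + 72*63)/Z(148)) + 38817 = ((13*(-109))/938 + (65 + 72*63)/(1/(-73 + 148))) + 38817 = (-1417*1/938 + (65 + 4536)/(1/75)) + 38817 = (-1417/938 + 4601/(1/75)) + 38817 = (-1417/938 + 4601*75) + 38817 = (-1417/938 + 345075) + 38817 = 323678933/938 + 38817 = 360089279/938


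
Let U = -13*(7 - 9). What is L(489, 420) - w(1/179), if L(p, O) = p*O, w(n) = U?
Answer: 205354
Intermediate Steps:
U = 26 (U = -13*(-2) = 26)
w(n) = 26
L(p, O) = O*p
L(489, 420) - w(1/179) = 420*489 - 1*26 = 205380 - 26 = 205354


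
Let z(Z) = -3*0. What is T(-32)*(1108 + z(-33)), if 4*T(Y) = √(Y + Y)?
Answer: 2216*I ≈ 2216.0*I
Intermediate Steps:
z(Z) = 0
T(Y) = √2*√Y/4 (T(Y) = √(Y + Y)/4 = √(2*Y)/4 = (√2*√Y)/4 = √2*√Y/4)
T(-32)*(1108 + z(-33)) = (√2*√(-32)/4)*(1108 + 0) = (√2*(4*I*√2)/4)*1108 = (2*I)*1108 = 2216*I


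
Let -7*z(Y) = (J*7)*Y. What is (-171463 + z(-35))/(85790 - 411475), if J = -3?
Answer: 171568/325685 ≈ 0.52679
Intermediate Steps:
z(Y) = 3*Y (z(Y) = -(-3*7)*Y/7 = -(-3)*Y = 3*Y)
(-171463 + z(-35))/(85790 - 411475) = (-171463 + 3*(-35))/(85790 - 411475) = (-171463 - 105)/(-325685) = -171568*(-1/325685) = 171568/325685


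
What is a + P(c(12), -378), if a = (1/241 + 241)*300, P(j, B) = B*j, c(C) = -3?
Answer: 17697894/241 ≈ 73435.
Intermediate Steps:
a = 17424600/241 (a = (1/241 + 241)*300 = (58082/241)*300 = 17424600/241 ≈ 72301.)
a + P(c(12), -378) = 17424600/241 - 378*(-3) = 17424600/241 + 1134 = 17697894/241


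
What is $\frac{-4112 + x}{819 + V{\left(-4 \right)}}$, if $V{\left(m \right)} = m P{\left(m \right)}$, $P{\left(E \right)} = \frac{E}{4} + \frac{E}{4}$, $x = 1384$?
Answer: $- \frac{2728}{827} \approx -3.2987$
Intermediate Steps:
$P{\left(E \right)} = \frac{E}{2}$ ($P{\left(E \right)} = E \frac{1}{4} + E \frac{1}{4} = \frac{E}{4} + \frac{E}{4} = \frac{E}{2}$)
$V{\left(m \right)} = \frac{m^{2}}{2}$ ($V{\left(m \right)} = m \frac{m}{2} = \frac{m^{2}}{2}$)
$\frac{-4112 + x}{819 + V{\left(-4 \right)}} = \frac{-4112 + 1384}{819 + \frac{\left(-4\right)^{2}}{2}} = - \frac{2728}{819 + \frac{1}{2} \cdot 16} = - \frac{2728}{819 + 8} = - \frac{2728}{827}$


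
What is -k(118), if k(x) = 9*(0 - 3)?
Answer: 27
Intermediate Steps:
k(x) = -27 (k(x) = 9*(-3) = -27)
-k(118) = -1*(-27) = 27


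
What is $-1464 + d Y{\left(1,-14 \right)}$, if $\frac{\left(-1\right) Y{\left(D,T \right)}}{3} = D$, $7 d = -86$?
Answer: $- \frac{9990}{7} \approx -1427.1$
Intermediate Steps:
$d = - \frac{86}{7}$ ($d = \frac{1}{7} \left(-86\right) = - \frac{86}{7} \approx -12.286$)
$Y{\left(D,T \right)} = - 3 D$
$-1464 + d Y{\left(1,-14 \right)} = -1464 - \frac{86 \left(\left(-3\right) 1\right)}{7} = -1464 - - \frac{258}{7} = -1464 + \frac{258}{7} = - \frac{9990}{7}$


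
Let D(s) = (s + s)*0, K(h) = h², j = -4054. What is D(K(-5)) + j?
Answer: -4054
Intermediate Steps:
D(s) = 0 (D(s) = (2*s)*0 = 0)
D(K(-5)) + j = 0 - 4054 = -4054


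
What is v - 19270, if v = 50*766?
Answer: 19030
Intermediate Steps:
v = 38300
v - 19270 = 38300 - 19270 = 19030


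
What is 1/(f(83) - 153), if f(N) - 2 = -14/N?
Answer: -83/12547 ≈ -0.0066151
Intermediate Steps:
f(N) = 2 - 14/N
1/(f(83) - 153) = 1/((2 - 14/83) - 153) = 1/(152/83 - 153) = 1/(-12547/83) = -83/12547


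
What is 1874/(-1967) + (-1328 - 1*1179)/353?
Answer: -5592791/694351 ≈ -8.0547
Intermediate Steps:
1874/(-1967) + (-1328 - 1*1179)/353 = 1874*(-1/1967) + (-1328 - 1179)*(1/353) = -1874/1967 - 2507*1/353 = -1874/1967 - 2507/353 = -5592791/694351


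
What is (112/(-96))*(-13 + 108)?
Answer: -665/6 ≈ -110.83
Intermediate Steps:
(112/(-96))*(-13 + 108) = (112*(-1/96))*95 = -7/6*95 = -665/6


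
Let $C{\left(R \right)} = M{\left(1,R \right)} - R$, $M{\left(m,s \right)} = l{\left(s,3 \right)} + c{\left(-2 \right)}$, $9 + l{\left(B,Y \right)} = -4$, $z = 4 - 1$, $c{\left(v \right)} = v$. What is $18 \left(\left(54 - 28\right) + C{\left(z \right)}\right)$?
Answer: $144$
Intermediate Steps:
$z = 3$ ($z = 4 - 1 = 3$)
$l{\left(B,Y \right)} = -13$ ($l{\left(B,Y \right)} = -9 - 4 = -13$)
$M{\left(m,s \right)} = -15$ ($M{\left(m,s \right)} = -13 - 2 = -15$)
$C{\left(R \right)} = -15 - R$
$18 \left(\left(54 - 28\right) + C{\left(z \right)}\right) = 18 \left(\left(54 - 28\right) - 18\right) = 18 \left(26 - 18\right) = 18 \cdot 8 = 144$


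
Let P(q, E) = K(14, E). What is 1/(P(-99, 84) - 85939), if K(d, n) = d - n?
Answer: -1/86009 ≈ -1.1627e-5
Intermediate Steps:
P(q, E) = 14 - E
1/(P(-99, 84) - 85939) = 1/((14 - 1*84) - 85939) = 1/((14 - 84) - 85939) = 1/(-70 - 85939) = 1/(-86009) = -1/86009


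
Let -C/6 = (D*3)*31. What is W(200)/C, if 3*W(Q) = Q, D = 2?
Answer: -50/837 ≈ -0.059737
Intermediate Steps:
W(Q) = Q/3
C = -1116 (C = -6*2*3*31 = -36*31 = -6*186 = -1116)
W(200)/C = ((1/3)*200)/(-1116) = (200/3)*(-1/1116) = -50/837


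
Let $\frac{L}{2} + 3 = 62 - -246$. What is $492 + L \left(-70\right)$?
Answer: $-42208$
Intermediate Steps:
$L = 610$ ($L = -6 + 2 \left(62 - -246\right) = -6 + 2 \left(62 + 246\right) = -6 + 2 \cdot 308 = -6 + 616 = 610$)
$492 + L \left(-70\right) = 492 + 610 \left(-70\right) = 492 - 42700 = -42208$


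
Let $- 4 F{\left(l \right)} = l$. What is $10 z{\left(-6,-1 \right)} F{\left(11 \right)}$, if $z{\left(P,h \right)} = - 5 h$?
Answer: $- \frac{275}{2} \approx -137.5$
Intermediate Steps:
$F{\left(l \right)} = - \frac{l}{4}$
$10 z{\left(-6,-1 \right)} F{\left(11 \right)} = 10 \left(\left(-5\right) \left(-1\right)\right) \left(\left(- \frac{1}{4}\right) 11\right) = 10 \cdot 5 \left(- \frac{11}{4}\right) = 50 \left(- \frac{11}{4}\right) = - \frac{275}{2}$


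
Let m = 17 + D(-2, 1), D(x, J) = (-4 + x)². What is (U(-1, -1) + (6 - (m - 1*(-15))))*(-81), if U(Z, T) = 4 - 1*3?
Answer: 4941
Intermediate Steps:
m = 53 (m = 17 + (-4 - 2)² = 17 + (-6)² = 17 + 36 = 53)
U(Z, T) = 1 (U(Z, T) = 4 - 3 = 1)
(U(-1, -1) + (6 - (m - 1*(-15))))*(-81) = (1 + (6 - (53 - 1*(-15))))*(-81) = (1 + (6 - (53 + 15)))*(-81) = (1 + (6 - 1*68))*(-81) = (1 + (6 - 68))*(-81) = (1 - 62)*(-81) = -61*(-81) = 4941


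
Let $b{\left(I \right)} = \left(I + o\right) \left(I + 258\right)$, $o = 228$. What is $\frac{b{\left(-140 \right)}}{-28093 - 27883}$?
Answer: $- \frac{1298}{6997} \approx -0.18551$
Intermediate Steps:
$b{\left(I \right)} = \left(228 + I\right) \left(258 + I\right)$ ($b{\left(I \right)} = \left(I + 228\right) \left(I + 258\right) = \left(228 + I\right) \left(258 + I\right)$)
$\frac{b{\left(-140 \right)}}{-28093 - 27883} = \frac{58824 + \left(-140\right)^{2} + 486 \left(-140\right)}{-28093 - 27883} = \frac{58824 + 19600 - 68040}{-28093 - 27883} = \frac{10384}{-55976} = 10384 \left(- \frac{1}{55976}\right) = - \frac{1298}{6997}$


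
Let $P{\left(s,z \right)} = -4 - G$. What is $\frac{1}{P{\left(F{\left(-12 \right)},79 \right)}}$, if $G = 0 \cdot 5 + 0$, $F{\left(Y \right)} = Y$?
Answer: $- \frac{1}{4} \approx -0.25$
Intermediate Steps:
$G = 0$ ($G = 0 + 0 = 0$)
$P{\left(s,z \right)} = -4$ ($P{\left(s,z \right)} = -4 - 0 = -4 + 0 = -4$)
$\frac{1}{P{\left(F{\left(-12 \right)},79 \right)}} = \frac{1}{-4} = - \frac{1}{4}$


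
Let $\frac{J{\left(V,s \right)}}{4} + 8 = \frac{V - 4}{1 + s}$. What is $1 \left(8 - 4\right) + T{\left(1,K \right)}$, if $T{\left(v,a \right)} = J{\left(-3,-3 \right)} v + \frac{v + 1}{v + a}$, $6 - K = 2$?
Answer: $- \frac{68}{5} \approx -13.6$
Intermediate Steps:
$K = 4$ ($K = 6 - 2 = 4$)
$J{\left(V,s \right)} = -32 + \frac{4 \left(-4 + V\right)}{1 + s}$ ($J{\left(V,s \right)} = -32 + 4 \frac{V - 4}{1 + s} = -32 + 4 \frac{-4 + V}{1 + s} = -32 + \frac{4 \left(-4 + V\right)}{1 + s}$)
$T{\left(v,a \right)} = - 18 v + \frac{1 + v}{a + v}$ ($T{\left(v,a \right)} = \frac{4 \left(-12 - 3 - -24\right)}{1 - 3} v + \frac{v + 1}{v + a} = \frac{4 \left(-12 - 3 + 24\right)}{-2} v + \frac{1 + v}{a + v} = 4 \left(- \frac{1}{2}\right) 9 v + \frac{1 + v}{a + v} = - 18 v + \frac{1 + v}{a + v}$)
$1 \left(8 - 4\right) + T{\left(1,K \right)} = 1 \left(8 - 4\right) + \frac{1 + 1 - 18 \cdot 1^{2} - 72 \cdot 1}{4 + 1} = 1 \left(8 - 4\right) + \frac{1 + 1 - 18 - 72}{5} = 1 \cdot 4 + \frac{1 + 1 - 18 - 72}{5} = 4 + \frac{1}{5} \left(-88\right) = 4 - \frac{88}{5} = - \frac{68}{5}$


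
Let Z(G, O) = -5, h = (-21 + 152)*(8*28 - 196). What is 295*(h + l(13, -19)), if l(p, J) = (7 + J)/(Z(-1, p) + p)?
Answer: 2163235/2 ≈ 1.0816e+6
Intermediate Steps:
h = 3668 (h = 131*(224 - 196) = 131*28 = 3668)
l(p, J) = (7 + J)/(-5 + p)
295*(h + l(13, -19)) = 295*(3668 + (7 - 19)/(-5 + 13)) = 295*(3668 - 12/8) = 295*(3668 + (⅛)*(-12)) = 295*(3668 - 3/2) = 295*(7333/2) = 2163235/2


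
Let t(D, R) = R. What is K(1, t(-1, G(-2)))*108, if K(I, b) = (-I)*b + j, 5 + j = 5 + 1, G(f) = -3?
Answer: 432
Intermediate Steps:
j = 1 (j = -5 + (5 + 1) = -5 + 6 = 1)
K(I, b) = 1 - I*b (K(I, b) = (-I)*b + 1 = -I*b + 1 = 1 - I*b)
K(1, t(-1, G(-2)))*108 = (1 - 1*1*(-3))*108 = (1 + 3)*108 = 4*108 = 432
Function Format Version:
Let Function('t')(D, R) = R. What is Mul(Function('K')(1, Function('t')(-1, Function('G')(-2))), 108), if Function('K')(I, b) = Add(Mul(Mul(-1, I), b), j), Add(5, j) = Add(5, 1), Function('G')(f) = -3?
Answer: 432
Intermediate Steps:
j = 1 (j = Add(-5, Add(5, 1)) = Add(-5, 6) = 1)
Function('K')(I, b) = Add(1, Mul(-1, I, b)) (Function('K')(I, b) = Add(Mul(Mul(-1, I), b), 1) = Add(Mul(-1, I, b), 1) = Add(1, Mul(-1, I, b)))
Mul(Function('K')(1, Function('t')(-1, Function('G')(-2))), 108) = Mul(Add(1, Mul(-1, 1, -3)), 108) = Mul(Add(1, 3), 108) = Mul(4, 108) = 432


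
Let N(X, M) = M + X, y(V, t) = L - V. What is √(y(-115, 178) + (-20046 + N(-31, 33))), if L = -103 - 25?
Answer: I*√20057 ≈ 141.62*I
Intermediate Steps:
L = -128
y(V, t) = -128 - V
√(y(-115, 178) + (-20046 + N(-31, 33))) = √((-128 - 1*(-115)) + (-20046 + (33 - 31))) = √((-128 + 115) + (-20046 + 2)) = √(-13 - 20044) = √(-20057) = I*√20057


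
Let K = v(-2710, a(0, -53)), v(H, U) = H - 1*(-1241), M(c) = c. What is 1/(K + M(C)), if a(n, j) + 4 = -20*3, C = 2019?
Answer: 1/550 ≈ 0.0018182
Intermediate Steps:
a(n, j) = -64 (a(n, j) = -4 - 20*3 = -4 - 60 = -64)
v(H, U) = 1241 + H (v(H, U) = H + 1241 = 1241 + H)
K = -1469 (K = 1241 - 2710 = -1469)
1/(K + M(C)) = 1/(-1469 + 2019) = 1/550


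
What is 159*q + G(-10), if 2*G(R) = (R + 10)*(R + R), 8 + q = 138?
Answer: 20670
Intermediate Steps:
q = 130 (q = -8 + 138 = 130)
G(R) = R*(10 + R) (G(R) = ((R + 10)*(R + R))/2 = ((10 + R)*(2*R))/2 = (2*R*(10 + R))/2 = R*(10 + R))
159*q + G(-10) = 159*130 - 10*(10 - 10) = 20670 - 10*0 = 20670 + 0 = 20670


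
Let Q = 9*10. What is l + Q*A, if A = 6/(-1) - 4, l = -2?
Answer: -902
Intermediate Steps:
Q = 90
A = -10 (A = -1*6 - 4 = -6 - 4 = -10)
l + Q*A = -2 + 90*(-10) = -2 - 900 = -902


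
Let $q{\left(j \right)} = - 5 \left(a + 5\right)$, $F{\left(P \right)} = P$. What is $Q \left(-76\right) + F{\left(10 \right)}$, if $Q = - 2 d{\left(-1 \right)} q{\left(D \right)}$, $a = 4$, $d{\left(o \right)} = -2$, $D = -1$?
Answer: $13690$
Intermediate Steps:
$q{\left(j \right)} = -45$ ($q{\left(j \right)} = - 5 \left(4 + 5\right) = \left(-5\right) 9 = -45$)
$Q = -180$ ($Q = \left(-2\right) \left(-2\right) \left(-45\right) = 4 \left(-45\right) = -180$)
$Q \left(-76\right) + F{\left(10 \right)} = \left(-180\right) \left(-76\right) + 10 = 13680 + 10 = 13690$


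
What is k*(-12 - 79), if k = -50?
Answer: 4550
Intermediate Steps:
k*(-12 - 79) = -50*(-12 - 79) = -50*(-91) = 4550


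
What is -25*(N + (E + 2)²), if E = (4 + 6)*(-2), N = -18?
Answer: -7650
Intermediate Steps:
E = -20 (E = 10*(-2) = -20)
-25*(N + (E + 2)²) = -25*(-18 + (-20 + 2)²) = -25*(-18 + (-18)²) = -25*(-18 + 324) = -25*306 = -7650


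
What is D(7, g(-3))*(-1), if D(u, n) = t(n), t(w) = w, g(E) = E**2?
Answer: -9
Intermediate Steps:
D(u, n) = n
D(7, g(-3))*(-1) = (-3)**2*(-1) = 9*(-1) = -9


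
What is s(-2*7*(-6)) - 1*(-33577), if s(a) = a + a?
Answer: 33745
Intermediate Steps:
s(a) = 2*a
s(-2*7*(-6)) - 1*(-33577) = 2*(-2*7*(-6)) - 1*(-33577) = 2*(-14*(-6)) + 33577 = 2*84 + 33577 = 168 + 33577 = 33745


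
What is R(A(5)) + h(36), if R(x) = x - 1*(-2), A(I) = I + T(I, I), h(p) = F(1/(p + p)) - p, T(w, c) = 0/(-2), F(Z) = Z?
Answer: -2087/72 ≈ -28.986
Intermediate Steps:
T(w, c) = 0 (T(w, c) = 0*(-1/2) = 0)
h(p) = 1/(2*p) - p (h(p) = 1/(p + p) - p = 1/(2*p) - p)
A(I) = I (A(I) = I + 0 = I)
R(x) = 2 + x (R(x) = x + 2 = 2 + x)
R(A(5)) + h(36) = (2 + 5) + ((1/2)/36 - 1*36) = 7 + ((1/2)*(1/36) - 36) = 7 + (1/72 - 36) = 7 - 2591/72 = -2087/72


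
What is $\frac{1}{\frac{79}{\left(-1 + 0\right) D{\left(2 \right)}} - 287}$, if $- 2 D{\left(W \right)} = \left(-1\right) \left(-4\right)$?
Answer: $- \frac{2}{495} \approx -0.0040404$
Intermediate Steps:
$D{\left(W \right)} = -2$ ($D{\left(W \right)} = - \frac{\left(-1\right) \left(-4\right)}{2} = \left(- \frac{1}{2}\right) 4 = -2$)
$\frac{1}{\frac{79}{\left(-1 + 0\right) D{\left(2 \right)}} - 287} = \frac{1}{\frac{79}{\left(-1 + 0\right) \left(-2\right)} - 287} = \frac{1}{\frac{79}{\left(-1\right) \left(-2\right)} - 287} = \frac{1}{\frac{79}{2} - 287} = \frac{1}{- \frac{495}{2}} = - \frac{2}{495}$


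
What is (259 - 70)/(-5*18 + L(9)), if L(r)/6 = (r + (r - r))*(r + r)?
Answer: 3/14 ≈ 0.21429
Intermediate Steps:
L(r) = 12*r² (L(r) = 6*((r + (r - r))*(r + r)) = 6*((r + 0)*(2*r)) = 6*(r*(2*r)) = 6*(2*r²) = 12*r²)
(259 - 70)/(-5*18 + L(9)) = (259 - 70)/(-5*18 + 12*9²) = 189/(-90 + 12*81) = 189/(-90 + 972) = 189/882 = 189*(1/882) = 3/14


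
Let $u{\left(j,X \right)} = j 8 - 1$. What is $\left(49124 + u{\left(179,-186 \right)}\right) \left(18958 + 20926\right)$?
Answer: $2016335620$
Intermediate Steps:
$u{\left(j,X \right)} = -1 + 8 j$ ($u{\left(j,X \right)} = 8 j - 1 = -1 + 8 j$)
$\left(49124 + u{\left(179,-186 \right)}\right) \left(18958 + 20926\right) = \left(49124 + \left(-1 + 8 \cdot 179\right)\right) \left(18958 + 20926\right) = \left(49124 + \left(-1 + 1432\right)\right) 39884 = \left(49124 + 1431\right) 39884 = 50555 \cdot 39884 = 2016335620$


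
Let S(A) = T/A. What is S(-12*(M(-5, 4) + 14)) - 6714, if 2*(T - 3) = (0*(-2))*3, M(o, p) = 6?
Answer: -537121/80 ≈ -6714.0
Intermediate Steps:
T = 3 (T = 3 + ((0*(-2))*3)/2 = 3 + (0*3)/2 = 3 + (1/2)*0 = 3 + 0 = 3)
S(A) = 3/A
S(-12*(M(-5, 4) + 14)) - 6714 = 3/((-12*(6 + 14))) - 6714 = 3/((-12*20)) - 6714 = 3/(-240) - 6714 = 3*(-1/240) - 6714 = -1/80 - 6714 = -537121/80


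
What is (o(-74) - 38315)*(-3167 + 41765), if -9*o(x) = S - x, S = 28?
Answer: -1479319814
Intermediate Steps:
o(x) = -28/9 + x/9 (o(x) = -(28 - x)/9 = -28/9 + x/9)
(o(-74) - 38315)*(-3167 + 41765) = ((-28/9 + (⅑)*(-74)) - 38315)*(-3167 + 41765) = ((-28/9 - 74/9) - 38315)*38598 = (-34/3 - 38315)*38598 = -114979/3*38598 = -1479319814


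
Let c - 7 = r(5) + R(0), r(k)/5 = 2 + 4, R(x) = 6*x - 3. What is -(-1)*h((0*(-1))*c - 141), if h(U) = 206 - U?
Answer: 347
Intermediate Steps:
R(x) = -3 + 6*x
r(k) = 30 (r(k) = 5*(2 + 4) = 5*6 = 30)
c = 34 (c = 7 + (30 + (-3 + 6*0)) = 7 + (30 + (-3 + 0)) = 7 + (30 - 3) = 7 + 27 = 34)
-(-1)*h((0*(-1))*c - 141) = -(-1)*(206 - ((0*(-1))*34 - 141)) = -(-1)*(206 - (0*34 - 141)) = -(-1)*(206 - (0 - 141)) = -(-1)*(206 - 1*(-141)) = -(-1)*(206 + 141) = -(-1)*347 = -1*(-347) = 347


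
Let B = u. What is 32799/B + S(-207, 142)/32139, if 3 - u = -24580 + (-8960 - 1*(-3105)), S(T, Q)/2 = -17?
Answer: 117010241/108694098 ≈ 1.0765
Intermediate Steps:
S(T, Q) = -34 (S(T, Q) = 2*(-17) = -34)
u = 30438 (u = 3 - (-24580 + (-8960 - 1*(-3105))) = 3 - (-24580 + (-8960 + 3105)) = 3 - (-24580 - 5855) = 3 - 1*(-30435) = 3 + 30435 = 30438)
B = 30438
32799/B + S(-207, 142)/32139 = 32799/30438 - 34/32139 = 32799*(1/30438) - 34*1/32139 = 10933/10146 - 34/32139 = 117010241/108694098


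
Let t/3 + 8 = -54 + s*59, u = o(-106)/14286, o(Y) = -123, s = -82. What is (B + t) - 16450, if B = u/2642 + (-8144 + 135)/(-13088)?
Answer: -1282286348469643/41165699488 ≈ -31149.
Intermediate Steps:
u = -41/4762 (u = -123/14286 = -123*1/14286 = -41/4762 ≈ -0.0086098)
t = -14700 (t = -24 + 3*(-54 - 82*59) = -24 + 3*(-54 - 4838) = -24 + 3*(-4892) = -24 - 14676 = -14700)
B = 25190581557/41165699488 (B = -41/4762/2642 + (-8144 + 135)/(-13088) = -41/4762*1/2642 - 8009*(-1/13088) = -41/12581204 + 8009/13088 = 25190581557/41165699488 ≈ 0.61193)
(B + t) - 16450 = (25190581557/41165699488 - 14700) - 16450 = -605110591892043/41165699488 - 16450 = -1282286348469643/41165699488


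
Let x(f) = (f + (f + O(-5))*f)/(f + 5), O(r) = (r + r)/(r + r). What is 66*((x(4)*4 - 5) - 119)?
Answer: -7480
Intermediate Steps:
O(r) = 1 (O(r) = (2*r)/((2*r)) = (2*r)*(1/(2*r)) = 1)
x(f) = (f + f*(1 + f))/(5 + f) (x(f) = (f + (f + 1)*f)/(f + 5) = (f + (1 + f)*f)/(5 + f) = (f + f*(1 + f))/(5 + f))
66*((x(4)*4 - 5) - 119) = 66*(((4*(2 + 4)/(5 + 4))*4 - 5) - 119) = 66*(((4*6/9)*4 - 5) - 119) = 66*(((4*(⅑)*6)*4 - 5) - 119) = 66*(((8/3)*4 - 5) - 119) = 66*((32/3 - 5) - 119) = 66*(17/3 - 119) = 66*(-340/3) = -7480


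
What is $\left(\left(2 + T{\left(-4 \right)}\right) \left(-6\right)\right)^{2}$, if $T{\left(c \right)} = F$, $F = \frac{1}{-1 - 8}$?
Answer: $\frac{1156}{9} \approx 128.44$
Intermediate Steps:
$F = - \frac{1}{9}$ ($F = \frac{1}{-1 - 8} = \frac{1}{-9} = - \frac{1}{9} \approx -0.11111$)
$T{\left(c \right)} = - \frac{1}{9}$
$\left(\left(2 + T{\left(-4 \right)}\right) \left(-6\right)\right)^{2} = \left(\left(2 - \frac{1}{9}\right) \left(-6\right)\right)^{2} = \left(\frac{17}{9} \left(-6\right)\right)^{2} = \left(- \frac{34}{3}\right)^{2} = \frac{1156}{9}$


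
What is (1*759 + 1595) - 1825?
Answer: 529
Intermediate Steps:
(1*759 + 1595) - 1825 = (759 + 1595) - 1825 = 2354 - 1825 = 529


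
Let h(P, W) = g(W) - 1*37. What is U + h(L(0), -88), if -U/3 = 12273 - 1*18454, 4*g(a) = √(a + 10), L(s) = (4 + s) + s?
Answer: 18506 + I*√78/4 ≈ 18506.0 + 2.2079*I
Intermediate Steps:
L(s) = 4 + 2*s
g(a) = √(10 + a)/4 (g(a) = √(a + 10)/4 = √(10 + a)/4)
h(P, W) = -37 + √(10 + W)/4 (h(P, W) = √(10 + W)/4 - 1*37 = √(10 + W)/4 - 37 = -37 + √(10 + W)/4)
U = 18543 (U = -3*(12273 - 1*18454) = -3*(12273 - 18454) = -3*(-6181) = 18543)
U + h(L(0), -88) = 18543 + (-37 + √(10 - 88)/4) = 18543 + (-37 + √(-78)/4) = 18543 + (-37 + (I*√78)/4) = 18543 + (-37 + I*√78/4) = 18506 + I*√78/4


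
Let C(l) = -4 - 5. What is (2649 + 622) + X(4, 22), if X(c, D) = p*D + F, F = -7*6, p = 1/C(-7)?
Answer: 29039/9 ≈ 3226.6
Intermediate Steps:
C(l) = -9
p = -⅑ (p = 1/(-9) = -⅑ ≈ -0.11111)
F = -42
X(c, D) = -42 - D/9 (X(c, D) = -D/9 - 42 = -42 - D/9)
(2649 + 622) + X(4, 22) = (2649 + 622) + (-42 - ⅑*22) = 3271 + (-42 - 22/9) = 3271 - 400/9 = 29039/9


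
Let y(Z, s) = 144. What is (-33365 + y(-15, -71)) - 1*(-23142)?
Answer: -10079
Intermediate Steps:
(-33365 + y(-15, -71)) - 1*(-23142) = (-33365 + 144) - 1*(-23142) = -33221 + 23142 = -10079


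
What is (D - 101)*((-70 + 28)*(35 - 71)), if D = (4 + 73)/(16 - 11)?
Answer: -647136/5 ≈ -1.2943e+5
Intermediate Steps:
D = 77/5 ≈ 15.400
(D - 101)*((-70 + 28)*(35 - 71)) = (77/5 - 101)*((-70 + 28)*(35 - 71)) = -(-17976)*(-36)/5 = -428/5*1512 = -647136/5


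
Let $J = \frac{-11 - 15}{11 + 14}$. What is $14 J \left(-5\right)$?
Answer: $\frac{364}{5} \approx 72.8$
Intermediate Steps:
$J = - \frac{26}{25} \approx -1.04$
$14 J \left(-5\right) = 14 \left(- \frac{26}{25}\right) \left(-5\right) = \left(- \frac{364}{25}\right) \left(-5\right) = \frac{364}{5}$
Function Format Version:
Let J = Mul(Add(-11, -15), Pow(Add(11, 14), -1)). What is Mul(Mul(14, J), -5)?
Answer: Rational(364, 5) ≈ 72.800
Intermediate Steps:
J = Rational(-26, 25) (J = Mul(-26, Pow(25, -1)) = Mul(-26, Rational(1, 25)) = Rational(-26, 25) ≈ -1.0400)
Mul(Mul(14, J), -5) = Mul(Mul(14, Rational(-26, 25)), -5) = Mul(Rational(-364, 25), -5) = Rational(364, 5)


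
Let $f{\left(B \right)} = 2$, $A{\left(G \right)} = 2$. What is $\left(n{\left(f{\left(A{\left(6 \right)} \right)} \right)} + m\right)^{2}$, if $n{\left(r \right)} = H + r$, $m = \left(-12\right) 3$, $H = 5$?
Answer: $841$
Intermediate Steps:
$m = -36$
$n{\left(r \right)} = 5 + r$
$\left(n{\left(f{\left(A{\left(6 \right)} \right)} \right)} + m\right)^{2} = \left(\left(5 + 2\right) - 36\right)^{2} = \left(7 - 36\right)^{2} = \left(-29\right)^{2} = 841$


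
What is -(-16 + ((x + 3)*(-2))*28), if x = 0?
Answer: 184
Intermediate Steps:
-(-16 + ((x + 3)*(-2))*28) = -(-16 + ((0 + 3)*(-2))*28) = -(-16 + (3*(-2))*28) = -(-16 - 6*28) = -(-16 - 168) = -1*(-184) = 184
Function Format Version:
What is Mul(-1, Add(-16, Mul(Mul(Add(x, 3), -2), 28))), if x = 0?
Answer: 184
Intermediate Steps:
Mul(-1, Add(-16, Mul(Mul(Add(x, 3), -2), 28))) = Mul(-1, Add(-16, Mul(Mul(Add(0, 3), -2), 28))) = Mul(-1, Add(-16, Mul(Mul(3, -2), 28))) = Mul(-1, Add(-16, Mul(-6, 28))) = Mul(-1, Add(-16, -168)) = Mul(-1, -184) = 184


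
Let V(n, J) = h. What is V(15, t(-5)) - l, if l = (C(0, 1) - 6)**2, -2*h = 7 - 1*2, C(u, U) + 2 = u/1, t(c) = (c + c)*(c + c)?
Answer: -133/2 ≈ -66.500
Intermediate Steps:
t(c) = 4*c**2 (t(c) = (2*c)*(2*c) = 4*c**2)
C(u, U) = -2 + u (C(u, U) = -2 + u/1 = -2 + u*1 = -2 + u)
h = -5/2 (h = -(7 - 1*2)/2 = -(7 - 2)/2 = -1/2*5 = -5/2 ≈ -2.5000)
l = 64 (l = ((-2 + 0) - 6)**2 = (-2 - 6)**2 = (-8)**2 = 64)
V(n, J) = -5/2
V(15, t(-5)) - l = -5/2 - 1*64 = -5/2 - 64 = -133/2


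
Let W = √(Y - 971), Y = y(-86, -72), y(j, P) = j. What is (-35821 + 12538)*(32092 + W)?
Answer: -747198036 - 23283*I*√1057 ≈ -7.472e+8 - 7.5697e+5*I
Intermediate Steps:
Y = -86
W = I*√1057 (W = √(-86 - 971) = √(-1057) = I*√1057 ≈ 32.512*I)
(-35821 + 12538)*(32092 + W) = (-35821 + 12538)*(32092 + I*√1057) = -23283*(32092 + I*√1057) = -747198036 - 23283*I*√1057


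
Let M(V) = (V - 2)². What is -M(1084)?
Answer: -1170724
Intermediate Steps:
M(V) = (-2 + V)²
-M(1084) = -(-2 + 1084)² = -1*1082² = -1*1170724 = -1170724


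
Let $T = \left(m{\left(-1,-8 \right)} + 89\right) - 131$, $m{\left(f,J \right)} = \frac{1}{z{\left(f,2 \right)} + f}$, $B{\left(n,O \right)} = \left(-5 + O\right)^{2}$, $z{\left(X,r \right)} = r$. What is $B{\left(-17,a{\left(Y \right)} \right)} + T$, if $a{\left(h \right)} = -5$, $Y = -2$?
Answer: $59$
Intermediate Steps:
$m{\left(f,J \right)} = \frac{1}{2 + f}$
$T = -41$ ($T = \left(\frac{1}{2 - 1} + 89\right) - 131 = \left(1^{-1} + 89\right) - 131 = \left(1 + 89\right) - 131 = 90 - 131 = -41$)
$B{\left(-17,a{\left(Y \right)} \right)} + T = \left(-5 - 5\right)^{2} - 41 = \left(-10\right)^{2} - 41 = 100 - 41 = 59$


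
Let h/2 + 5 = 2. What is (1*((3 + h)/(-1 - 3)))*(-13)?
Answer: -39/4 ≈ -9.7500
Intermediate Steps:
h = -6 (h = -10 + 2*2 = -10 + 4 = -6)
(1*((3 + h)/(-1 - 3)))*(-13) = (1*((3 - 6)/(-1 - 3)))*(-13) = (1*(-3/(-4)))*(-13) = (1*(-3*(-¼)))*(-13) = (1*(¾))*(-13) = (¾)*(-13) = -39/4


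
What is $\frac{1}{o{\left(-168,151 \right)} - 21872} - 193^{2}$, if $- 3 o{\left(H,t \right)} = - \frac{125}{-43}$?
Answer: $- \frac{105102262766}{2821613} \approx -37249.0$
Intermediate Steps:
$o{\left(H,t \right)} = - \frac{125}{129}$ ($o{\left(H,t \right)} = - \frac{\left(-125\right) \frac{1}{-43}}{3} = - \frac{\left(-125\right) \left(- \frac{1}{43}\right)}{3} = \left(- \frac{1}{3}\right) \frac{125}{43} = - \frac{125}{129}$)
$\frac{1}{o{\left(-168,151 \right)} - 21872} - 193^{2} = \frac{1}{- \frac{125}{129} - 21872} - 193^{2} = \frac{1}{- \frac{2821613}{129}} - 37249 = - \frac{129}{2821613} - 37249 = - \frac{105102262766}{2821613}$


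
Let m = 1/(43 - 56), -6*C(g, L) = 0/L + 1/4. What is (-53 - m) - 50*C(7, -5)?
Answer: -7931/156 ≈ -50.840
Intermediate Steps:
C(g, L) = -1/24 (C(g, L) = -(0/L + 1/4)/6 = -(0 + 1*(¼))/6 = -(0 + ¼)/6 = -⅙*¼ = -1/24)
m = -1/13 (m = 1/(-13) = -1/13 ≈ -0.076923)
(-53 - m) - 50*C(7, -5) = (-53 - 1*(-1/13)) - 50*(-1/24) = (-53 + 1/13) + 25/12 = -688/13 + 25/12 = -7931/156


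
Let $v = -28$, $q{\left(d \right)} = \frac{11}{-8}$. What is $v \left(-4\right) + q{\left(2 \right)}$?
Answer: $\frac{885}{8} \approx 110.63$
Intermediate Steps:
$q{\left(d \right)} = - \frac{11}{8}$ ($q{\left(d \right)} = 11 \left(- \frac{1}{8}\right) = - \frac{11}{8}$)
$v \left(-4\right) + q{\left(2 \right)} = \left(-28\right) \left(-4\right) - \frac{11}{8} = 112 - \frac{11}{8} = \frac{885}{8}$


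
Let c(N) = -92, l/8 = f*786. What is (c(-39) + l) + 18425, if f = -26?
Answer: -145155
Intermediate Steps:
l = -163488 (l = 8*(-26*786) = 8*(-20436) = -163488)
(c(-39) + l) + 18425 = (-92 - 163488) + 18425 = -163580 + 18425 = -145155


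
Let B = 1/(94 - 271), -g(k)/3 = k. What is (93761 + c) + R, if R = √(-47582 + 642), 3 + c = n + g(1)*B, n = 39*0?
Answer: 5531723/59 + 2*I*√11735 ≈ 93758.0 + 216.66*I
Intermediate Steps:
g(k) = -3*k
B = -1/177 (B = 1/(-177) = -1/177 ≈ -0.0056497)
n = 0
c = -176/59 (c = -3 + (0 - 3*1*(-1/177)) = -3 + (0 - 3*(-1/177)) = -3 + (0 + 1/59) = -3 + 1/59 = -176/59 ≈ -2.9831)
R = 2*I*√11735 (R = √(-46940) = 2*I*√11735 ≈ 216.66*I)
(93761 + c) + R = (93761 - 176/59) + 2*I*√11735 = 5531723/59 + 2*I*√11735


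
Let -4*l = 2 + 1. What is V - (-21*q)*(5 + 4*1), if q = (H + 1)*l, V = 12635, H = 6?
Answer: 46571/4 ≈ 11643.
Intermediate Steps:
l = -¾ (l = -(2 + 1)/4 = -¼*3 = -¾ ≈ -0.75000)
q = -21/4 (q = (6 + 1)*(-¾) = 7*(-¾) = -21/4 ≈ -5.2500)
V - (-21*q)*(5 + 4*1) = 12635 - (-21*(-21/4))*(5 + 4*1) = 12635 - 441*(5 + 4)/4 = 12635 - 441*9/4 = 12635 - 1*3969/4 = 12635 - 3969/4 = 46571/4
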